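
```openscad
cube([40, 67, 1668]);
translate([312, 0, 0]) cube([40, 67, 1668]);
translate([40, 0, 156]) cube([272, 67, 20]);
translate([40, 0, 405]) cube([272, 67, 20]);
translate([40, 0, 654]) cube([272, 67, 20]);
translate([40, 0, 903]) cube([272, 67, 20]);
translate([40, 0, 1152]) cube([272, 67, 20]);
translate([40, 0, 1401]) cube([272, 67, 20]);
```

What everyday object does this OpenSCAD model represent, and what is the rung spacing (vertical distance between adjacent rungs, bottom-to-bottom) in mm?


A ladder. The rung spacing is 249 mm.

Two tall 40×67 posts with 6 short bars between them — a ladder. Adjacent rungs sit at z = 156 and z = 405, so the spacing is 405 − 156 = 249 mm.


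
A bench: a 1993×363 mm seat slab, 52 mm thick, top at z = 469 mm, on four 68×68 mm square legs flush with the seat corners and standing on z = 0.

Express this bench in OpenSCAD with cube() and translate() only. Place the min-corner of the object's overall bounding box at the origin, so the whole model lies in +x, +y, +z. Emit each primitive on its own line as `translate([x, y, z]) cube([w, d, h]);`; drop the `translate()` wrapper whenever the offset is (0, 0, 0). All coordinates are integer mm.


translate([0, 0, 417]) cube([1993, 363, 52]);
cube([68, 68, 417]);
translate([0, 295, 0]) cube([68, 68, 417]);
translate([1925, 0, 0]) cube([68, 68, 417]);
translate([1925, 295, 0]) cube([68, 68, 417]);


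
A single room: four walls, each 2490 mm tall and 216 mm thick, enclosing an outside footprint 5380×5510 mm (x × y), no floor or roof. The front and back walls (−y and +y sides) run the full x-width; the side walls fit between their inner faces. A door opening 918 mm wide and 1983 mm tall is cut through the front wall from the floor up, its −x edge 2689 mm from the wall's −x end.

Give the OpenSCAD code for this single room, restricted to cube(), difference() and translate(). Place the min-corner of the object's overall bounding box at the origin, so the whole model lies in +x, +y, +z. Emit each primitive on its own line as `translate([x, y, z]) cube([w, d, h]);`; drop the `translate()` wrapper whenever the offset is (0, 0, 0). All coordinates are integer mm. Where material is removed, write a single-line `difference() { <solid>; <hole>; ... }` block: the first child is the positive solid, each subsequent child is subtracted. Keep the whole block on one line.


difference() { cube([5380, 216, 2490]); translate([2689, 0, 0]) cube([918, 216, 1983]); }
translate([0, 5294, 0]) cube([5380, 216, 2490]);
translate([0, 216, 0]) cube([216, 5078, 2490]);
translate([5164, 216, 0]) cube([216, 5078, 2490]);


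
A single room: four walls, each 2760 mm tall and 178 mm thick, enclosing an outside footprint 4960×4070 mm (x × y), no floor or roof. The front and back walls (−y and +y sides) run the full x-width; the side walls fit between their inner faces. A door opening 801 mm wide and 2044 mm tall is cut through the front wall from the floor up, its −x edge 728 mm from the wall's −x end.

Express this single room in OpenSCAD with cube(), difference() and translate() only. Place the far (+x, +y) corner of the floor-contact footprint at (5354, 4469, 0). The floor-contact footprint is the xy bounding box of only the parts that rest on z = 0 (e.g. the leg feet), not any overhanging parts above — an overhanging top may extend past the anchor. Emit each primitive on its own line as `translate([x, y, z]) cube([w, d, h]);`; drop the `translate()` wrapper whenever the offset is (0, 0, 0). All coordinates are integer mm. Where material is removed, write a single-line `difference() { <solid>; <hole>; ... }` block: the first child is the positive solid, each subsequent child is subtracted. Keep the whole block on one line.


difference() { translate([394, 399, 0]) cube([4960, 178, 2760]); translate([1122, 399, 0]) cube([801, 178, 2044]); }
translate([394, 4291, 0]) cube([4960, 178, 2760]);
translate([394, 577, 0]) cube([178, 3714, 2760]);
translate([5176, 577, 0]) cube([178, 3714, 2760]);


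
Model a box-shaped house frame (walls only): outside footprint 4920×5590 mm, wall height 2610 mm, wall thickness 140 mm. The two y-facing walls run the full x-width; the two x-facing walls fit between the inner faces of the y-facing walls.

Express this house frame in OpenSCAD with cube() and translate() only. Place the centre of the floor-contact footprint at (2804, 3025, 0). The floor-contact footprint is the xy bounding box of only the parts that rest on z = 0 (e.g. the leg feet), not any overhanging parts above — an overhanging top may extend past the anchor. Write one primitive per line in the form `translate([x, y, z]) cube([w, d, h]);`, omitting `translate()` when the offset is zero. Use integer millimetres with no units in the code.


translate([344, 230, 0]) cube([4920, 140, 2610]);
translate([344, 5680, 0]) cube([4920, 140, 2610]);
translate([344, 370, 0]) cube([140, 5310, 2610]);
translate([5124, 370, 0]) cube([140, 5310, 2610]);


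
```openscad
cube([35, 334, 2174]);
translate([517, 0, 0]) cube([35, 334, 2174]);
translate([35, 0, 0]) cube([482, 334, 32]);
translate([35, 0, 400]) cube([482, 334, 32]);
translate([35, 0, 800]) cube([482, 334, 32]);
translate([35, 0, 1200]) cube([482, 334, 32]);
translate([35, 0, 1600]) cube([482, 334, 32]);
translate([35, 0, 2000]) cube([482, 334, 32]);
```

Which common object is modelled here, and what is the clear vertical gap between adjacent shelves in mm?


A bookshelf. The clear shelf gap is 368 mm.

Two tall side panels with 6 horizontal boards between them — a bookshelf. The first two shelf undersides are at z = 0 and z = 400; with shelf thickness 32, the clear gap is 400 − 0 − 32 = 368 mm.


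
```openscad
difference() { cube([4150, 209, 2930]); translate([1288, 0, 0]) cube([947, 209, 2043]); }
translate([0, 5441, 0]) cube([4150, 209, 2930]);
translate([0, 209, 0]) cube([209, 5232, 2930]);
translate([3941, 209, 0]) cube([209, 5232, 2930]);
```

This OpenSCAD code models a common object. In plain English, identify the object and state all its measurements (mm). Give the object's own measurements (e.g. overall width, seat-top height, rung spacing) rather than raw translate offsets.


A single room: four walls, each 2930 mm tall and 209 mm thick, enclosing an outside footprint 4150×5650 mm (x × y), no floor or roof. The front and back walls (−y and +y sides) run the full x-width; the side walls fit between their inner faces. A door opening 947 mm wide and 2043 mm tall is cut through the front wall from the floor up, its −x edge 1288 mm from the wall's −x end.


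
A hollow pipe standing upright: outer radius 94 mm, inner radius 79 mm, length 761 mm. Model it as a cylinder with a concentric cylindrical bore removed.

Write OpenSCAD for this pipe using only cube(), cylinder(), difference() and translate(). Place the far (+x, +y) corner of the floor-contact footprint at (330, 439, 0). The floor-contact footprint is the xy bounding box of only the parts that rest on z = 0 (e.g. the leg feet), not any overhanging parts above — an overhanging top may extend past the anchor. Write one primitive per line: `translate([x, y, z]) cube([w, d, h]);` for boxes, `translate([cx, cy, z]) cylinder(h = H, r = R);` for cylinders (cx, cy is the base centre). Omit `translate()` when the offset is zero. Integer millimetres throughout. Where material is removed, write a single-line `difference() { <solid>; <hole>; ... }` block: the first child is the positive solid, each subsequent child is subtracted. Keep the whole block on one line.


difference() { translate([236, 345, 0]) cylinder(h = 761, r = 94); translate([236, 345, 0]) cylinder(h = 761, r = 79); }


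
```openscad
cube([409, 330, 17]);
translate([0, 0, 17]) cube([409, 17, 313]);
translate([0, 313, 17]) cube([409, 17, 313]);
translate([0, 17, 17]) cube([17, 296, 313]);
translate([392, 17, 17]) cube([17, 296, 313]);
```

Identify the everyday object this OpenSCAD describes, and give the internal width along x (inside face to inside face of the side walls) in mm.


An open box. The internal width is 375 mm.

A 409×330 base slab with four walls standing on it — an open box. The base is 409 mm wide and the walls are 17 mm thick, so the internal width is 409 − 2 × 17 = 375 mm.


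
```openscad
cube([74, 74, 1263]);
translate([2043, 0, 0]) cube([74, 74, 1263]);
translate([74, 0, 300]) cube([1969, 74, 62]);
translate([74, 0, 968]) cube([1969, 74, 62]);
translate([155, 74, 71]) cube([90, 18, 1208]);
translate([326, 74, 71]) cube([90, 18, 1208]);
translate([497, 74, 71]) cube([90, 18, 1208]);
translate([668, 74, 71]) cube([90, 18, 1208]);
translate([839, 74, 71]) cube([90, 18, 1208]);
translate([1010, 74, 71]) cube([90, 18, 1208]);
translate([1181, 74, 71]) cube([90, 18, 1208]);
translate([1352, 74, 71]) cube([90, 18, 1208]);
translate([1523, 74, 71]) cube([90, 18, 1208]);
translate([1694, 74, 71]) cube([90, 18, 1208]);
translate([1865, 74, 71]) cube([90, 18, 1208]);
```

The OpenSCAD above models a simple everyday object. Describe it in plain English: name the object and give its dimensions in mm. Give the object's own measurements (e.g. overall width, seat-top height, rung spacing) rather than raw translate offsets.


A fence section. Two 74×74 mm posts, 1263 mm tall, stand on the floor with a clear span of 1969 mm between their inner faces. Two horizontal rails of 74×62 mm section span the gap between the posts with their undersides at z = 300 mm and z = 968 mm, flush with the posts' −y face. 11 pickets, each 90 mm wide, 18 mm thick and 1208 mm tall, are fixed to the +y face of the rails with their bottoms at z = 71 mm, spaced across the span with a 81 mm gap after the −x post and between neighbouring pickets, with 88 mm left before the +x post.


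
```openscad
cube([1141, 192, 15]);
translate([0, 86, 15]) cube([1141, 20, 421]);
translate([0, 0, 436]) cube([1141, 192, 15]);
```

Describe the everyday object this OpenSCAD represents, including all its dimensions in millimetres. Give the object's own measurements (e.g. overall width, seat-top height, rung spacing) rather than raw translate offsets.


An I-beam lying along x, 1141 mm long. Overall section height 451 mm. Two flanges 192 mm wide (y) and 15 mm thick, one on the floor and one at the top; a web 20 mm thick runs between them, centred on the flange width.


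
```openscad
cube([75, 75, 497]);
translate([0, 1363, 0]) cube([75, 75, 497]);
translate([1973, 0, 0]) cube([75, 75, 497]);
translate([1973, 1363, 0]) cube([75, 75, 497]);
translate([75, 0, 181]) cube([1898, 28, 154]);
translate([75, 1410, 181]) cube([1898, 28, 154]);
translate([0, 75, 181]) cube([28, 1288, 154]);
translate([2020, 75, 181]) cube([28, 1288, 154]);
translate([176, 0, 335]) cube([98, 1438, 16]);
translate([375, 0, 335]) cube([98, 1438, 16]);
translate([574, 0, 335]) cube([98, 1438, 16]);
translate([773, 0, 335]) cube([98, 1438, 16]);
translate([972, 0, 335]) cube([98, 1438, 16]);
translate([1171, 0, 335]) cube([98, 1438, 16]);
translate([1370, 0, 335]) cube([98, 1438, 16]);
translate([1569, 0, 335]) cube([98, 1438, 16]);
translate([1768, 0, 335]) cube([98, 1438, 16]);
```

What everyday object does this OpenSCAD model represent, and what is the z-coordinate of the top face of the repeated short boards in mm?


A bed frame. The slat-top height is 351 mm.

Four posts, four rails, and a row of slats — a bed frame. Slats sit on the rails at z = 181 + 154 = 335; with slat thickness 16, the top is 351 mm.


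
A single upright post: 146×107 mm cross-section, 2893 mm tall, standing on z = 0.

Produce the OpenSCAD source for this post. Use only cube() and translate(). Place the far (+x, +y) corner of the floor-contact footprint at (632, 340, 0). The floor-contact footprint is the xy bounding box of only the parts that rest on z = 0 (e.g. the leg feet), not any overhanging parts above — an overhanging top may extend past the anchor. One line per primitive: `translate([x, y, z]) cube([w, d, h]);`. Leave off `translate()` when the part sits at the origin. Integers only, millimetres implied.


translate([486, 233, 0]) cube([146, 107, 2893]);


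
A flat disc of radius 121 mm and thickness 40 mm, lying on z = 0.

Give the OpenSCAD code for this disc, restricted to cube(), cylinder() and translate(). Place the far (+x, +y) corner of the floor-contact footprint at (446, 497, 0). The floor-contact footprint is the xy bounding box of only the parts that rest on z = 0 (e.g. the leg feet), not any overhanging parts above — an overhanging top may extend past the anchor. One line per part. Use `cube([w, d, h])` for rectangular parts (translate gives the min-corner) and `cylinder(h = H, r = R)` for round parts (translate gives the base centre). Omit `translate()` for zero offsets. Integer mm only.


translate([325, 376, 0]) cylinder(h = 40, r = 121);


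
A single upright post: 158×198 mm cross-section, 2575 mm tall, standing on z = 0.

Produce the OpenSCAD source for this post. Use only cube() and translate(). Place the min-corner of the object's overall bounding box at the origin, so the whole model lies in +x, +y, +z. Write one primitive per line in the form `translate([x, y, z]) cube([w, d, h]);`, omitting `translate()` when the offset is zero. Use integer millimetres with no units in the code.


cube([158, 198, 2575]);


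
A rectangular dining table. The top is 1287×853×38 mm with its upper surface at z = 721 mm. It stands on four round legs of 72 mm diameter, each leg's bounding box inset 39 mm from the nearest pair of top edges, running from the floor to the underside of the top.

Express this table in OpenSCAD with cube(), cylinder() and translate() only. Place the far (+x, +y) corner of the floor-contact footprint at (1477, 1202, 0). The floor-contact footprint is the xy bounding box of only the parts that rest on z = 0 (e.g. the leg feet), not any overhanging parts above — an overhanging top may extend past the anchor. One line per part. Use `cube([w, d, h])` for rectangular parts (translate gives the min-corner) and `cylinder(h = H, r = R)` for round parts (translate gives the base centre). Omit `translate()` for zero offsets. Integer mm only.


translate([229, 388, 683]) cube([1287, 853, 38]);
translate([304, 463, 0]) cylinder(h = 683, r = 36);
translate([1441, 463, 0]) cylinder(h = 683, r = 36);
translate([304, 1166, 0]) cylinder(h = 683, r = 36);
translate([1441, 1166, 0]) cylinder(h = 683, r = 36);


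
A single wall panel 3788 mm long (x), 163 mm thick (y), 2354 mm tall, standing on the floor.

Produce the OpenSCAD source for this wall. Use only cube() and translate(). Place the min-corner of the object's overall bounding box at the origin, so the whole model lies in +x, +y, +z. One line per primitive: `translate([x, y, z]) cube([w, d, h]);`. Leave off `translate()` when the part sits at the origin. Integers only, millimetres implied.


cube([3788, 163, 2354]);


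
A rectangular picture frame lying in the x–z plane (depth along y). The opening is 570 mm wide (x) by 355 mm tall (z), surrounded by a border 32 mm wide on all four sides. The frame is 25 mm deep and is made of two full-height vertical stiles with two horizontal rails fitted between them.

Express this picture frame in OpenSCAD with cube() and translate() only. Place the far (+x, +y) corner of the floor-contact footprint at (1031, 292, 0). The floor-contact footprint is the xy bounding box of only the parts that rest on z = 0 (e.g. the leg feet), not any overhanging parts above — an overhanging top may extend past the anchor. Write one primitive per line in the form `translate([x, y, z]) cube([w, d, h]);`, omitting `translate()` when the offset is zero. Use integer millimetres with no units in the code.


translate([397, 267, 0]) cube([32, 25, 419]);
translate([999, 267, 0]) cube([32, 25, 419]);
translate([429, 267, 0]) cube([570, 25, 32]);
translate([429, 267, 387]) cube([570, 25, 32]);


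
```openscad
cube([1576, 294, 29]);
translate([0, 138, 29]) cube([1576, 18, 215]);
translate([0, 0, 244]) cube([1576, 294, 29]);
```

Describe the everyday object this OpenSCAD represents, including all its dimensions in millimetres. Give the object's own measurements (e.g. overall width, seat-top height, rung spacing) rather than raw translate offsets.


An I-beam lying along x, 1576 mm long. Overall section height 273 mm. Two flanges 294 mm wide (y) and 29 mm thick, one on the floor and one at the top; a web 18 mm thick runs between them, centred on the flange width.


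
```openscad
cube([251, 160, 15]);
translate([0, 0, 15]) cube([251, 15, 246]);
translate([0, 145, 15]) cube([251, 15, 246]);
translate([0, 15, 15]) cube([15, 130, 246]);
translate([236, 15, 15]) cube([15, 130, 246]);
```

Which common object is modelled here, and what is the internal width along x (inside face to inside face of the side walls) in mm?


An open box. The internal width is 221 mm.

A 251×160 base slab with four walls standing on it — an open box. The base is 251 mm wide and the walls are 15 mm thick, so the internal width is 251 − 2 × 15 = 221 mm.


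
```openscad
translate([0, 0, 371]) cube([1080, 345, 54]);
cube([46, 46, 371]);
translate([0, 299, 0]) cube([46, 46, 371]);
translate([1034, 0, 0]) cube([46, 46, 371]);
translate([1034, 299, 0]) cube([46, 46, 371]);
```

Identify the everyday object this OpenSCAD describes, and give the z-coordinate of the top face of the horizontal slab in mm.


A bench. The seat-top height is 425 mm.

A long slab on four corner posts — a bench. The slab sits at z = 371 with thickness 54, so the top is 371 + 54 = 425 mm.


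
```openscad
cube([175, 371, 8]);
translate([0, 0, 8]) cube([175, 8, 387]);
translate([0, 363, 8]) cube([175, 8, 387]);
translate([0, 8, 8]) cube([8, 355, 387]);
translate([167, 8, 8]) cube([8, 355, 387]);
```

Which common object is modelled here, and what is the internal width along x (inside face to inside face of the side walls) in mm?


An open box. The internal width is 159 mm.

A 175×371 base slab with four walls standing on it — an open box. The base is 175 mm wide and the walls are 8 mm thick, so the internal width is 175 − 2 × 8 = 159 mm.


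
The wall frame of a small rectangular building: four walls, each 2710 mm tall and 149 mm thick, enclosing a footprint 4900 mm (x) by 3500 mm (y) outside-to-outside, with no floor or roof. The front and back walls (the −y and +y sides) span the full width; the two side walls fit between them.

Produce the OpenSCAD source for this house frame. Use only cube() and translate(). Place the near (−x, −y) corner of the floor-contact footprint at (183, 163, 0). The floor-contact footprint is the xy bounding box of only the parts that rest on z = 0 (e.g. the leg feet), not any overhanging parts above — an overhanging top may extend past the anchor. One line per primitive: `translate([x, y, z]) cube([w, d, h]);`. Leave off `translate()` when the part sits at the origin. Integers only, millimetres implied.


translate([183, 163, 0]) cube([4900, 149, 2710]);
translate([183, 3514, 0]) cube([4900, 149, 2710]);
translate([183, 312, 0]) cube([149, 3202, 2710]);
translate([4934, 312, 0]) cube([149, 3202, 2710]);


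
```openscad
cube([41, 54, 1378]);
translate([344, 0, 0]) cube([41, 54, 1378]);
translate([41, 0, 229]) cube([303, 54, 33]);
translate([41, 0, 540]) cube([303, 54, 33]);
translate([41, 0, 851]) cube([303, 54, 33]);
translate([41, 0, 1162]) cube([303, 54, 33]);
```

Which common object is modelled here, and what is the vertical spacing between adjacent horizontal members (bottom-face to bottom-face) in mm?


A ladder. The rung spacing is 311 mm.

Two tall 41×54 posts with 4 short bars between them — a ladder. Adjacent rungs sit at z = 229 and z = 540, so the spacing is 540 − 229 = 311 mm.


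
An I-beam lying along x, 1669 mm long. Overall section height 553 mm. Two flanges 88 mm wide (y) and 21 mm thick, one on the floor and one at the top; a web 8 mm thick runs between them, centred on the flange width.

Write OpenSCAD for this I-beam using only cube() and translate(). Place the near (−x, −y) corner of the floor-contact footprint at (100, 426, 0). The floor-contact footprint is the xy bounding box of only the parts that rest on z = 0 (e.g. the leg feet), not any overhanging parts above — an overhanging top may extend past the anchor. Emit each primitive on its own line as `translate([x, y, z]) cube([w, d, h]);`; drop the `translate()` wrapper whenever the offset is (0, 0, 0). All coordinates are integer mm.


translate([100, 426, 0]) cube([1669, 88, 21]);
translate([100, 466, 21]) cube([1669, 8, 511]);
translate([100, 426, 532]) cube([1669, 88, 21]);


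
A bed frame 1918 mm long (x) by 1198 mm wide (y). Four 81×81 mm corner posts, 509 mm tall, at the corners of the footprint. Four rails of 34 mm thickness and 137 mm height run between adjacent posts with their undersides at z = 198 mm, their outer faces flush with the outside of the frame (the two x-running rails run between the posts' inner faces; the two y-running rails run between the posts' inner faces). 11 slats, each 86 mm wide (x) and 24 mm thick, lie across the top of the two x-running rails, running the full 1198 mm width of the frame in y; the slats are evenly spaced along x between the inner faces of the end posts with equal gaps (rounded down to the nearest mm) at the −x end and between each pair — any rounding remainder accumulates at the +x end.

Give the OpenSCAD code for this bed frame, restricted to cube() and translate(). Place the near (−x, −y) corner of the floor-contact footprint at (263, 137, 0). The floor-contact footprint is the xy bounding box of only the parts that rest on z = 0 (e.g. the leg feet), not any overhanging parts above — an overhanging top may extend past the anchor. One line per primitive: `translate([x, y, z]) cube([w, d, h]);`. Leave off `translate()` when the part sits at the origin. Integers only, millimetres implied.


// slat z = rail_z + rail_h = 198 + 137 = 335
// slat gap = ⌊(1756 − 11·86) / 12⌋ = 67
translate([263, 137, 0]) cube([81, 81, 509]);
translate([263, 1254, 0]) cube([81, 81, 509]);
translate([2100, 137, 0]) cube([81, 81, 509]);
translate([2100, 1254, 0]) cube([81, 81, 509]);
translate([344, 137, 198]) cube([1756, 34, 137]);
translate([344, 1301, 198]) cube([1756, 34, 137]);
translate([263, 218, 198]) cube([34, 1036, 137]);
translate([2147, 218, 198]) cube([34, 1036, 137]);
translate([411, 137, 335]) cube([86, 1198, 24]);
translate([564, 137, 335]) cube([86, 1198, 24]);
translate([717, 137, 335]) cube([86, 1198, 24]);
translate([870, 137, 335]) cube([86, 1198, 24]);
translate([1023, 137, 335]) cube([86, 1198, 24]);
translate([1176, 137, 335]) cube([86, 1198, 24]);
translate([1329, 137, 335]) cube([86, 1198, 24]);
translate([1482, 137, 335]) cube([86, 1198, 24]);
translate([1635, 137, 335]) cube([86, 1198, 24]);
translate([1788, 137, 335]) cube([86, 1198, 24]);
translate([1941, 137, 335]) cube([86, 1198, 24]);


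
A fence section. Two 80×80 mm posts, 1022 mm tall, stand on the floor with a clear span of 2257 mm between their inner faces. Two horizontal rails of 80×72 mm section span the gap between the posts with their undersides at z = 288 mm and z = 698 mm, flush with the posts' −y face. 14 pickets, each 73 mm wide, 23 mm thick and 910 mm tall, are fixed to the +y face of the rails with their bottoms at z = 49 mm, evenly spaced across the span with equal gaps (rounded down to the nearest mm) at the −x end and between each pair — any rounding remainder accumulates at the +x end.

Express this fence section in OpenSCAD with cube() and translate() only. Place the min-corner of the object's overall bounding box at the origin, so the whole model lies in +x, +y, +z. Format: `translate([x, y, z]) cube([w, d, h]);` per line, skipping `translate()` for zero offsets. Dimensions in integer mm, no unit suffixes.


cube([80, 80, 1022]);
translate([2337, 0, 0]) cube([80, 80, 1022]);
translate([80, 0, 288]) cube([2257, 80, 72]);
translate([80, 0, 698]) cube([2257, 80, 72]);
translate([162, 80, 49]) cube([73, 23, 910]);
translate([317, 80, 49]) cube([73, 23, 910]);
translate([472, 80, 49]) cube([73, 23, 910]);
translate([627, 80, 49]) cube([73, 23, 910]);
translate([782, 80, 49]) cube([73, 23, 910]);
translate([937, 80, 49]) cube([73, 23, 910]);
translate([1092, 80, 49]) cube([73, 23, 910]);
translate([1247, 80, 49]) cube([73, 23, 910]);
translate([1402, 80, 49]) cube([73, 23, 910]);
translate([1557, 80, 49]) cube([73, 23, 910]);
translate([1712, 80, 49]) cube([73, 23, 910]);
translate([1867, 80, 49]) cube([73, 23, 910]);
translate([2022, 80, 49]) cube([73, 23, 910]);
translate([2177, 80, 49]) cube([73, 23, 910]);


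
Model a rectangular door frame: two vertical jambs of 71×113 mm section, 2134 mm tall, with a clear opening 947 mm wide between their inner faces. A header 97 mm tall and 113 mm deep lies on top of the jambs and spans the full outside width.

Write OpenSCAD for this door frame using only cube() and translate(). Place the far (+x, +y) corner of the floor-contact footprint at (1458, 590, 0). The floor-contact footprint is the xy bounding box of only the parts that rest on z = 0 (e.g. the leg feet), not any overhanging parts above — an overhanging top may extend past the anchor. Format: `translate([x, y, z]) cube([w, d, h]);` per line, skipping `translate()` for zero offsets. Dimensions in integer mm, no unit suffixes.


translate([369, 477, 0]) cube([71, 113, 2134]);
translate([1387, 477, 0]) cube([71, 113, 2134]);
translate([369, 477, 2134]) cube([1089, 113, 97]);


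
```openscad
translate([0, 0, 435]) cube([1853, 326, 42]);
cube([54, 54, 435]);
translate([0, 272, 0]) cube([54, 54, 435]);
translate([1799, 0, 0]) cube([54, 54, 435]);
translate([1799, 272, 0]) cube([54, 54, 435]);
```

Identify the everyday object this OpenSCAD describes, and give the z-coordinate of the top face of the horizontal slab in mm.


A bench. The seat-top height is 477 mm.

A long slab on four corner posts — a bench. The slab sits at z = 435 with thickness 42, so the top is 435 + 42 = 477 mm.


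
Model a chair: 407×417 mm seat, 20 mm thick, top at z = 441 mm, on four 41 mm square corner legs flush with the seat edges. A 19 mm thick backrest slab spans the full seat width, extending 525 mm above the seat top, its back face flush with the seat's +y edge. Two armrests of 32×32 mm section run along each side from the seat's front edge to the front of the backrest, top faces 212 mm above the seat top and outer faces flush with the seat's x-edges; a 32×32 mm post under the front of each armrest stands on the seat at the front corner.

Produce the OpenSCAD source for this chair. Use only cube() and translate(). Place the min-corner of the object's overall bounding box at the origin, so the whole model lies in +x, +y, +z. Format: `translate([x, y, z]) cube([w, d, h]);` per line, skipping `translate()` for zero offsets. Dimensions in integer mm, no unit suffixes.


// leg_h = 441 - 20 = 421
// arm post h = 212 - 32 = 180
translate([0, 0, 421]) cube([407, 417, 20]);
cube([41, 41, 421]);
translate([366, 0, 0]) cube([41, 41, 421]);
translate([0, 376, 0]) cube([41, 41, 421]);
translate([366, 376, 0]) cube([41, 41, 421]);
translate([0, 398, 441]) cube([407, 19, 525]);
translate([0, 0, 621]) cube([32, 398, 32]);
translate([375, 0, 621]) cube([32, 398, 32]);
translate([0, 0, 441]) cube([32, 32, 180]);
translate([375, 0, 441]) cube([32, 32, 180]);


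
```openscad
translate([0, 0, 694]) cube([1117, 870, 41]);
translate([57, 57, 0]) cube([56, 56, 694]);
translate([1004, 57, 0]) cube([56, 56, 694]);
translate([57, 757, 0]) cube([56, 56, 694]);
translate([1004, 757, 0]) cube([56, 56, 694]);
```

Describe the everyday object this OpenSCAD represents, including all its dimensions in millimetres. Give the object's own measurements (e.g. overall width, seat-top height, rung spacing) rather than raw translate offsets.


A table: top 1117 mm (x) × 870 mm (y), 41 mm thick, upper face at z = 735 mm, on four 56×56 mm square legs, each inset 57 mm from the nearest pair of top edges from z = 0 to the bottom of the top.


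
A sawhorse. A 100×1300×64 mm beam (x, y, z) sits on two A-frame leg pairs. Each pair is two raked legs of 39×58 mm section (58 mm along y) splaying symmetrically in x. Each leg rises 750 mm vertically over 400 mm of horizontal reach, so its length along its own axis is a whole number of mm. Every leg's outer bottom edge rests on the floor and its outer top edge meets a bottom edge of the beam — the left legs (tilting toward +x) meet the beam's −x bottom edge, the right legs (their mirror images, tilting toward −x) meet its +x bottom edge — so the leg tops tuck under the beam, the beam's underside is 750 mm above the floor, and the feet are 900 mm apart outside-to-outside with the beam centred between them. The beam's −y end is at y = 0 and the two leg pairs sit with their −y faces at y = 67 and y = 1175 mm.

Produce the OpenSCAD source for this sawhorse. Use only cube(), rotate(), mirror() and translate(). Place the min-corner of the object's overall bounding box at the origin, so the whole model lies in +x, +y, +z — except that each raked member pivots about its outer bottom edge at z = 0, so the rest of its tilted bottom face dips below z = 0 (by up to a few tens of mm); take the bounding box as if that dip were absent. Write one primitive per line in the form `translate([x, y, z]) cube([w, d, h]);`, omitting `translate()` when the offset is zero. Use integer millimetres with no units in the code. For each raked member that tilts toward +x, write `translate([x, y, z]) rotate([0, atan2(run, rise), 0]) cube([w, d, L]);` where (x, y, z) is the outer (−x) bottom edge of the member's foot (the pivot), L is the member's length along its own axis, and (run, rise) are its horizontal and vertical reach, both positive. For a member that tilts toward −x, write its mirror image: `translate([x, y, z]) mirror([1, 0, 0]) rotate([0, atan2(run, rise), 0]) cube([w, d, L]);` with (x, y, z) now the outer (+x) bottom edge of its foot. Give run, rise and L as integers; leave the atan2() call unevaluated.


// leg length = √(400² + 750²) = 850
// right-leg outer foot x = 2·400 + 100 = 900
// beam min-corner = (400, 0, 750)
translate([400, 0, 750]) cube([100, 1300, 64]);
translate([0, 67, 0]) rotate([0, atan2(400, 750), 0]) cube([39, 58, 850]);
translate([900, 67, 0]) mirror([1, 0, 0]) rotate([0, atan2(400, 750), 0]) cube([39, 58, 850]);
translate([0, 1175, 0]) rotate([0, atan2(400, 750), 0]) cube([39, 58, 850]);
translate([900, 1175, 0]) mirror([1, 0, 0]) rotate([0, atan2(400, 750), 0]) cube([39, 58, 850]);


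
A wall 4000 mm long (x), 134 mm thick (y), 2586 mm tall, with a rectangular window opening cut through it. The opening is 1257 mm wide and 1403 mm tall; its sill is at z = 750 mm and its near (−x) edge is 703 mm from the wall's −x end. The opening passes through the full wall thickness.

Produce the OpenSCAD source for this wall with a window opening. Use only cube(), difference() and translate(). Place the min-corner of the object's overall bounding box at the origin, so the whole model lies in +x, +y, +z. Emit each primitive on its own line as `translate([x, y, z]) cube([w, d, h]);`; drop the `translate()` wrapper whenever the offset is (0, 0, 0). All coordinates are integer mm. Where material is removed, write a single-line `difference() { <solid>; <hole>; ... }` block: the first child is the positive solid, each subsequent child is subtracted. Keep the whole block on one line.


difference() { cube([4000, 134, 2586]); translate([703, 0, 750]) cube([1257, 134, 1403]); }


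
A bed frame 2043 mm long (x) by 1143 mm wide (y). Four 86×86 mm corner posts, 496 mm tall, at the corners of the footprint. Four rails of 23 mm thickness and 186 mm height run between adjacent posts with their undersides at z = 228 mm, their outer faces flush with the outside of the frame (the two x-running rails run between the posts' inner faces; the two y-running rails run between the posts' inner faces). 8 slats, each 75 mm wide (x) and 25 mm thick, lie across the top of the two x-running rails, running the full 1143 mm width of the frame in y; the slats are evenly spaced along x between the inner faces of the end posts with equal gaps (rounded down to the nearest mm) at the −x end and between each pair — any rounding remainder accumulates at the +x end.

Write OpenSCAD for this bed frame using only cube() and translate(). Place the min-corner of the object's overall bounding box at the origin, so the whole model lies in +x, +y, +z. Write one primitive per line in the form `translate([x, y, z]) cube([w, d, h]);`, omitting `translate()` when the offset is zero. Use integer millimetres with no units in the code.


// slat z = rail_z + rail_h = 228 + 186 = 414
// slat gap = ⌊(1871 − 8·75) / 9⌋ = 141
cube([86, 86, 496]);
translate([0, 1057, 0]) cube([86, 86, 496]);
translate([1957, 0, 0]) cube([86, 86, 496]);
translate([1957, 1057, 0]) cube([86, 86, 496]);
translate([86, 0, 228]) cube([1871, 23, 186]);
translate([86, 1120, 228]) cube([1871, 23, 186]);
translate([0, 86, 228]) cube([23, 971, 186]);
translate([2020, 86, 228]) cube([23, 971, 186]);
translate([227, 0, 414]) cube([75, 1143, 25]);
translate([443, 0, 414]) cube([75, 1143, 25]);
translate([659, 0, 414]) cube([75, 1143, 25]);
translate([875, 0, 414]) cube([75, 1143, 25]);
translate([1091, 0, 414]) cube([75, 1143, 25]);
translate([1307, 0, 414]) cube([75, 1143, 25]);
translate([1523, 0, 414]) cube([75, 1143, 25]);
translate([1739, 0, 414]) cube([75, 1143, 25]);


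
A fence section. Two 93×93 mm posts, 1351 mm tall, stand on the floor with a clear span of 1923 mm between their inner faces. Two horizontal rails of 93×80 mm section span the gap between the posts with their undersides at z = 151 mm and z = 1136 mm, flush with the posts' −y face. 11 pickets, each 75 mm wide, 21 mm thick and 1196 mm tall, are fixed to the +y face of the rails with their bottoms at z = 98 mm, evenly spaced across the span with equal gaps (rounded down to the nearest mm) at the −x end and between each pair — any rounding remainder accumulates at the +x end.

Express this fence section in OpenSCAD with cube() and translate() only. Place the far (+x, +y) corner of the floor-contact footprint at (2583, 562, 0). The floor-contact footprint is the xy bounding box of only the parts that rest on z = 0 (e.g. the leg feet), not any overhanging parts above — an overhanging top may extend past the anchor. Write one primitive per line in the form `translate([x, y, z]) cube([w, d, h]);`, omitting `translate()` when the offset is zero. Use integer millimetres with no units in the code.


translate([474, 469, 0]) cube([93, 93, 1351]);
translate([2490, 469, 0]) cube([93, 93, 1351]);
translate([567, 469, 151]) cube([1923, 93, 80]);
translate([567, 469, 1136]) cube([1923, 93, 80]);
translate([658, 562, 98]) cube([75, 21, 1196]);
translate([824, 562, 98]) cube([75, 21, 1196]);
translate([990, 562, 98]) cube([75, 21, 1196]);
translate([1156, 562, 98]) cube([75, 21, 1196]);
translate([1322, 562, 98]) cube([75, 21, 1196]);
translate([1488, 562, 98]) cube([75, 21, 1196]);
translate([1654, 562, 98]) cube([75, 21, 1196]);
translate([1820, 562, 98]) cube([75, 21, 1196]);
translate([1986, 562, 98]) cube([75, 21, 1196]);
translate([2152, 562, 98]) cube([75, 21, 1196]);
translate([2318, 562, 98]) cube([75, 21, 1196]);


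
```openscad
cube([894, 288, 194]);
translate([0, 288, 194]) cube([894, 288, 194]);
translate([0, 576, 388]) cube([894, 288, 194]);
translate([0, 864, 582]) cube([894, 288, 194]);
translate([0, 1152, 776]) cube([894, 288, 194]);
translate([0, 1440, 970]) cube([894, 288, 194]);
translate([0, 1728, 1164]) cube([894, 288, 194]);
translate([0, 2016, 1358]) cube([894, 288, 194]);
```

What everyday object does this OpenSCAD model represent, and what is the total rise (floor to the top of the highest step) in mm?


A staircase. The total rise is 1552 mm.

8 identical blocks, each offset up and back from the previous — a staircase. Each step is 194 mm tall and there are 8 of them, so the total rise is 8 × 194 = 1552 mm.


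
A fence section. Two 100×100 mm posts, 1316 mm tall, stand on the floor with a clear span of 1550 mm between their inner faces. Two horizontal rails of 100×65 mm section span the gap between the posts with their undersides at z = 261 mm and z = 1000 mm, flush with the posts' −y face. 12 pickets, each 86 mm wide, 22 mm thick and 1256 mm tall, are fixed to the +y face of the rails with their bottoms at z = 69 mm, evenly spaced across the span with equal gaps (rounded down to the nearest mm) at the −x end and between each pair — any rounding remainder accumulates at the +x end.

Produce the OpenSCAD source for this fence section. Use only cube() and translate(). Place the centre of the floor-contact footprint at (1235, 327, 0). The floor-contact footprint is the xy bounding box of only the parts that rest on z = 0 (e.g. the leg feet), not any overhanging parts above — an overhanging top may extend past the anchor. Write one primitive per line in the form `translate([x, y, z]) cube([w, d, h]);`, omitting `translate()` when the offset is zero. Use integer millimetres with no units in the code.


translate([360, 277, 0]) cube([100, 100, 1316]);
translate([2010, 277, 0]) cube([100, 100, 1316]);
translate([460, 277, 261]) cube([1550, 100, 65]);
translate([460, 277, 1000]) cube([1550, 100, 65]);
translate([499, 377, 69]) cube([86, 22, 1256]);
translate([624, 377, 69]) cube([86, 22, 1256]);
translate([749, 377, 69]) cube([86, 22, 1256]);
translate([874, 377, 69]) cube([86, 22, 1256]);
translate([999, 377, 69]) cube([86, 22, 1256]);
translate([1124, 377, 69]) cube([86, 22, 1256]);
translate([1249, 377, 69]) cube([86, 22, 1256]);
translate([1374, 377, 69]) cube([86, 22, 1256]);
translate([1499, 377, 69]) cube([86, 22, 1256]);
translate([1624, 377, 69]) cube([86, 22, 1256]);
translate([1749, 377, 69]) cube([86, 22, 1256]);
translate([1874, 377, 69]) cube([86, 22, 1256]);


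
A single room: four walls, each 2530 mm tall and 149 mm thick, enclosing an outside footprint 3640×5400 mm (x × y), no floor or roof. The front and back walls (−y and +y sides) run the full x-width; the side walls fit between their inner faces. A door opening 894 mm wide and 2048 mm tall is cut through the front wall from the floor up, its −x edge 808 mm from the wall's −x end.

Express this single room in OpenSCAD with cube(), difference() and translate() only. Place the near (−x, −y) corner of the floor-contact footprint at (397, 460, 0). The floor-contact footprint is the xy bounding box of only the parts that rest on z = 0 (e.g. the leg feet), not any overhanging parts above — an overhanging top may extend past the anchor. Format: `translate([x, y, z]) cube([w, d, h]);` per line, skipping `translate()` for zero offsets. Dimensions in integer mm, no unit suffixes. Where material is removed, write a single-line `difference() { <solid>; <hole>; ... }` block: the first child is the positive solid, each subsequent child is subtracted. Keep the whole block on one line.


difference() { translate([397, 460, 0]) cube([3640, 149, 2530]); translate([1205, 460, 0]) cube([894, 149, 2048]); }
translate([397, 5711, 0]) cube([3640, 149, 2530]);
translate([397, 609, 0]) cube([149, 5102, 2530]);
translate([3888, 609, 0]) cube([149, 5102, 2530]);


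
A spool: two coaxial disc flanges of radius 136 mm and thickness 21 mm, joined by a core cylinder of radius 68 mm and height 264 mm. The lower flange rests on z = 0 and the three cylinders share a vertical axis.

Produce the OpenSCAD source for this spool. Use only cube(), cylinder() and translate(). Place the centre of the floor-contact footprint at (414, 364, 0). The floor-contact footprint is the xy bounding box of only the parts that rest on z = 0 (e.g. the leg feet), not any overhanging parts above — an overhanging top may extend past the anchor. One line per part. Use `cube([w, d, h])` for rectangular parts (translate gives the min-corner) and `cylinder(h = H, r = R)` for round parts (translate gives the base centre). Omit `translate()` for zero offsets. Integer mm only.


translate([414, 364, 0]) cylinder(h = 21, r = 136);
translate([414, 364, 21]) cylinder(h = 264, r = 68);
translate([414, 364, 285]) cylinder(h = 21, r = 136);
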